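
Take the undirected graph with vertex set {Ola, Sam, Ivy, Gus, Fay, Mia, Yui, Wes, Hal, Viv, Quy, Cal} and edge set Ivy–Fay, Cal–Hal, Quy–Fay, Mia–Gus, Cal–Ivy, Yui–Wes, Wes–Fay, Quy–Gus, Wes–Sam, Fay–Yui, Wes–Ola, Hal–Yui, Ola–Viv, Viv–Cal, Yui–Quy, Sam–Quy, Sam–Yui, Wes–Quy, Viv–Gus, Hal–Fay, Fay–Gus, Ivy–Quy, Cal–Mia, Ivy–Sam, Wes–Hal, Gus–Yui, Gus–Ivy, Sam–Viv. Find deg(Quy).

6

Neighbors of Quy: Sam, Ivy, Gus, Fay, Yui, Wes.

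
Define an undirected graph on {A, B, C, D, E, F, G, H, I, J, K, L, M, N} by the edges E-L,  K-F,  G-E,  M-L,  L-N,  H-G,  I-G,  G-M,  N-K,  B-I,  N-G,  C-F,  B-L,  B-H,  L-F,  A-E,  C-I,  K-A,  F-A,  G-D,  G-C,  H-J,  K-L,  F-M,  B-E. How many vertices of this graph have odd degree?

10

Degrees: A:3, B:4, C:3, D:1, E:4, F:5, G:7, H:3, I:3, J:1, K:4, L:6, M:3, N:3
Odd-degree vertices: A, C, D, F, G, H, I, J, M, N.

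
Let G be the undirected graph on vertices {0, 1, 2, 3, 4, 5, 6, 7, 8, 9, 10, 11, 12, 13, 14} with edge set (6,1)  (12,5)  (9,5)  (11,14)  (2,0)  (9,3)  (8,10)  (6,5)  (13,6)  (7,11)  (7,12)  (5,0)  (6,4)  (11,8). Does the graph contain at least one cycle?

|V| = 15, |E| = 14, number of components = 1.
A forest on 15 vertices with 1 component has exactly 14 edges, which matches — so no cycle.

No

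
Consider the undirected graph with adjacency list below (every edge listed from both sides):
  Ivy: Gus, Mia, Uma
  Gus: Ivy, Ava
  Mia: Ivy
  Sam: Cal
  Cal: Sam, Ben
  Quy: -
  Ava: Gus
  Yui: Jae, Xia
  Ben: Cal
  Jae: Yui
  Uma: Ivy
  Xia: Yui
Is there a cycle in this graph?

The graph has 12 vertices, 8 edges, and 4 connected components.
Since 8 = 12 - 4, the graph is a forest and contains no cycle.

No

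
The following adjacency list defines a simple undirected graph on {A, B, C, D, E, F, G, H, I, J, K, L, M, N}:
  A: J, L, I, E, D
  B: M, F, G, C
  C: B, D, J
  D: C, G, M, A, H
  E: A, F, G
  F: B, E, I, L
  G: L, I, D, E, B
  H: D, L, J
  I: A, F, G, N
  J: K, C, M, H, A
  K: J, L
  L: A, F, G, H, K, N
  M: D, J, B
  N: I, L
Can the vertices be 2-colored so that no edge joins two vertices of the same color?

Partition the vertices as {B, D, E, I, J, L} vs {A, C, F, G, H, K, M, N}. Each listed edge has one endpoint in each part, so the graph is bipartite.

Yes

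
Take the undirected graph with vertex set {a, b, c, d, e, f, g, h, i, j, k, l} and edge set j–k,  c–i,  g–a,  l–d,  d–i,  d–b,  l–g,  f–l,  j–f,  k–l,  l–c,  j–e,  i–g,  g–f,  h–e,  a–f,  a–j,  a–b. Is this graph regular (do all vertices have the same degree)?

No

Degrees: a:4, b:2, c:2, d:3, e:2, f:4, g:4, h:1, i:3, j:4, k:2, l:5
Degrees are not all equal (e.g. deg(h)=1 but deg(l)=5); not regular.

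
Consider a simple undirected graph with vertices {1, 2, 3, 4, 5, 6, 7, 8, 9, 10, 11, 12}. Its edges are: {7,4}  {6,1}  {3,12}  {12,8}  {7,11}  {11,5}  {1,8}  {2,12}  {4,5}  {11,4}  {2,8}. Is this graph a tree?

|V| = 12, |E| = 11.
It is not connected, so it is not a tree.

No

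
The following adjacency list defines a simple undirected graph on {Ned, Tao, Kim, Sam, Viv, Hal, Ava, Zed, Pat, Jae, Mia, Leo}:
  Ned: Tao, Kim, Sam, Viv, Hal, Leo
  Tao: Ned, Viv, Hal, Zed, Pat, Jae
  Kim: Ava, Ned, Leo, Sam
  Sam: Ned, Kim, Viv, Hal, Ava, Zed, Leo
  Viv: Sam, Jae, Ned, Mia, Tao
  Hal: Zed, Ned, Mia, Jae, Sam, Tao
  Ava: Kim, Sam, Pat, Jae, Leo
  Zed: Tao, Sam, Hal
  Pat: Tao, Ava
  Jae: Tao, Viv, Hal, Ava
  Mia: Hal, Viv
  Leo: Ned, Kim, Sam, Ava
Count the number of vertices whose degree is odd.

4

Degrees: Ned:6, Tao:6, Kim:4, Sam:7, Viv:5, Hal:6, Ava:5, Zed:3, Pat:2, Jae:4, Mia:2, Leo:4
Odd-degree vertices: Sam, Viv, Ava, Zed.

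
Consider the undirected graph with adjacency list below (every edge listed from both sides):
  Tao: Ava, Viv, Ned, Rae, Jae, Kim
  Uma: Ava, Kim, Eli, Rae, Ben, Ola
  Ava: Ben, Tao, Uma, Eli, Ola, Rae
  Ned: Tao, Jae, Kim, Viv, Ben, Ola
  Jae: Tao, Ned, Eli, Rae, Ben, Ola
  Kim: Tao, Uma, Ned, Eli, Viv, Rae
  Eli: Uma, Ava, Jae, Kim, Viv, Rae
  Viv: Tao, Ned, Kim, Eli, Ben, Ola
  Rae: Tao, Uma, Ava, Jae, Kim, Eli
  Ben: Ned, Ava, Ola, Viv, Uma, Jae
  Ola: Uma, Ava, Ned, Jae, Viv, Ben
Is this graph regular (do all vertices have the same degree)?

Degrees: Tao:6, Uma:6, Ava:6, Ned:6, Jae:6, Kim:6, Eli:6, Viv:6, Rae:6, Ben:6, Ola:6
All degrees equal 6; the graph is regular.

Yes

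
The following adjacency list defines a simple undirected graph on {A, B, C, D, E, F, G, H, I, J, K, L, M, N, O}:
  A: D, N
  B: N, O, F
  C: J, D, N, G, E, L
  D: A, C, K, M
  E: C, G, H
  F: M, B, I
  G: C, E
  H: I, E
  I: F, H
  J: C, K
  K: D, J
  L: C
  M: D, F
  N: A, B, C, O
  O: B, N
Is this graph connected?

Starting from A and exploring outward reaches every vertex (A, N, D, B, C, O, K, M, F, E, L, J, G, I, H); the graph is connected.

Yes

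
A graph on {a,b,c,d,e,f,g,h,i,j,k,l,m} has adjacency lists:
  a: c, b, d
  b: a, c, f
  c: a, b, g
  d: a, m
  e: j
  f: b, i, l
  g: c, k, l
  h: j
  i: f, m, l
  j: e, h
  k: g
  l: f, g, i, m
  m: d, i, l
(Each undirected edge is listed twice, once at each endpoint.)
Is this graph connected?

Component: {e, h, j}
Component: {a, b, c, d, f, g, i, k, l, m}
There are 2 separate components, so the graph is not connected.

No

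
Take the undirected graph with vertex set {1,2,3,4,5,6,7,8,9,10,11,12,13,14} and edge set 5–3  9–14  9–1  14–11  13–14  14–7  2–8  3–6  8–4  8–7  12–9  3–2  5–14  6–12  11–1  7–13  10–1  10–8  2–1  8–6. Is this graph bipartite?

7-13-14-7 is an odd cycle (length 3), and a bipartite graph can contain only even cycles.

No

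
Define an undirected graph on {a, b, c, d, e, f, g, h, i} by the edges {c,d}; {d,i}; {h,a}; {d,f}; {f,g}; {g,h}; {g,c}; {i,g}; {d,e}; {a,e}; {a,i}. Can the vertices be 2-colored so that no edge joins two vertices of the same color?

Yes

Partition the vertices as {b, c, e, f, h, i} vs {a, d, g}. Each listed edge has one endpoint in each part, so the graph is bipartite.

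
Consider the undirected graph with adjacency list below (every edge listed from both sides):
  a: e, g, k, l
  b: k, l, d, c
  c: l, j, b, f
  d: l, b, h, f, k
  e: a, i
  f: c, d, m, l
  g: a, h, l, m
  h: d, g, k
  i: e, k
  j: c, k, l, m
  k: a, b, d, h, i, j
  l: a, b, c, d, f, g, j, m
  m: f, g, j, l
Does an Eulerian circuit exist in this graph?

Degrees: a:4, b:4, c:4, d:5, e:2, f:4, g:4, h:3, i:2, j:4, k:6, l:8, m:4
d, h have odd degree; an Eulerian circuit needs every degree to be even, so none exists.

No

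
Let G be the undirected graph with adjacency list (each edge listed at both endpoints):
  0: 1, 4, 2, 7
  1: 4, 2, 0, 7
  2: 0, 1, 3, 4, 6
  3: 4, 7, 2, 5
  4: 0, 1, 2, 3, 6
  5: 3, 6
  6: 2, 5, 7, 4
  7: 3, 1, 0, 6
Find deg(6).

4

Neighbors of 6: 2, 4, 5, 7.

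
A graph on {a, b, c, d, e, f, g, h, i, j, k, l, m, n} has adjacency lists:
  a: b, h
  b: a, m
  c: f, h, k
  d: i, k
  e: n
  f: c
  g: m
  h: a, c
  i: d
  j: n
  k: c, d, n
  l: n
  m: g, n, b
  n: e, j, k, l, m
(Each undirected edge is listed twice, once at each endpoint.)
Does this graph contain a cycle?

|V| = 14, |E| = 14, number of components = 1.
One cycle is a-h-c-k-n-m-b-a.

Yes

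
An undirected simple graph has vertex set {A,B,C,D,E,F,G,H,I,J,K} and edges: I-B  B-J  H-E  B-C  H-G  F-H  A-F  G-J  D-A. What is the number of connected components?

Component: {K}
Component: {A, B, C, D, E, F, G, H, I, J}

2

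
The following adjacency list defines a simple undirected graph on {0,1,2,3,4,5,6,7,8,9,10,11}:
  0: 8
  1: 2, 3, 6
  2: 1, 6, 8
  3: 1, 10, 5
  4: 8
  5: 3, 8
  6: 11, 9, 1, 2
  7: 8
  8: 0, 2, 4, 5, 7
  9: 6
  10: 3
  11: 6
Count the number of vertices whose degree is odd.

Degrees: 0:1, 1:3, 2:3, 3:3, 4:1, 5:2, 6:4, 7:1, 8:5, 9:1, 10:1, 11:1
Odd-degree vertices: 0, 1, 2, 3, 4, 7, 8, 9, 10, 11.

10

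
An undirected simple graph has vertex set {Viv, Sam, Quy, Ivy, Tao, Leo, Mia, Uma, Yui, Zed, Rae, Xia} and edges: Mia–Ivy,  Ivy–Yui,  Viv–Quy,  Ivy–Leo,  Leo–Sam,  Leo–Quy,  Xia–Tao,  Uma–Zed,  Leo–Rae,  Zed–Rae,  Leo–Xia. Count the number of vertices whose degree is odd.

Degrees: Viv:1, Sam:1, Quy:2, Ivy:3, Tao:1, Leo:5, Mia:1, Uma:1, Yui:1, Zed:2, Rae:2, Xia:2
Odd-degree vertices: Viv, Sam, Ivy, Tao, Leo, Mia, Uma, Yui.

8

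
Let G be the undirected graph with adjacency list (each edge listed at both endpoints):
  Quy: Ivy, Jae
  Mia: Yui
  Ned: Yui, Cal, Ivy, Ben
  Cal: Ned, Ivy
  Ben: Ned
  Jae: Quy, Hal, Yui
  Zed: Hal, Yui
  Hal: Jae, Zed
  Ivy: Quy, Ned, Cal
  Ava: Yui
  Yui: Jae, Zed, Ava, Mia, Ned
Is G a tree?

No

|V| = 11, |E| = 13.
A tree on 11 vertices has exactly 10 edges; this graph has 13, so it contains a cycle and is not a tree.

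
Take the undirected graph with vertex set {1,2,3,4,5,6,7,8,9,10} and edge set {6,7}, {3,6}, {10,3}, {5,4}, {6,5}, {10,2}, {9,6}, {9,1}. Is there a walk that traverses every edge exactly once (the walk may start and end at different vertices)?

Degrees: 1:1, 2:1, 3:2, 4:1, 5:2, 6:4, 7:1, 8:0, 9:2, 10:2
Odd-degree vertices: 1, 2, 4, 7 (4 total).
With 4 odd-degree vertices (more than two), no single trail can use every edge.

No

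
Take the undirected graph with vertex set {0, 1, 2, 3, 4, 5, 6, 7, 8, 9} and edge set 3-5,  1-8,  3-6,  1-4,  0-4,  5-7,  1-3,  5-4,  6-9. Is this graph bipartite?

Yes

Color {2, 3, 4, 7, 8, 9} black and {0, 1, 5, 6} white. No edge joins two same-colored vertices, so the graph is bipartite.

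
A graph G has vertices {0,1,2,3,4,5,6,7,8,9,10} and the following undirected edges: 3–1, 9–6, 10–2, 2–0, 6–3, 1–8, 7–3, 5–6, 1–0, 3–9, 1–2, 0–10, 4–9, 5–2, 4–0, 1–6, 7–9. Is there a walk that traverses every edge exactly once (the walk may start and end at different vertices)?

Degrees: 0:4, 1:5, 2:4, 3:4, 4:2, 5:2, 6:4, 7:2, 8:1, 9:4, 10:2
Odd-degree vertices: 1, 8 (2 total).
With 2 odd-degree vertices and all edges in one connected piece, an Eulerian trail exists (from 1 to 8).

Yes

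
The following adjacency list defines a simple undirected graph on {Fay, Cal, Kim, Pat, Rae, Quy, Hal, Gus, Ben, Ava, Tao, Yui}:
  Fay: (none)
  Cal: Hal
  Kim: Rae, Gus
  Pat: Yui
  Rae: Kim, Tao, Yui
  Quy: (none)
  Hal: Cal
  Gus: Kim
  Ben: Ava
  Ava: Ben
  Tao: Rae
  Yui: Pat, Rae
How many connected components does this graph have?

5

Component: {Fay}
Component: {Quy}
Component: {Cal, Hal}
Component: {Ben, Ava}
Component: {Kim, Pat, Rae, Gus, Tao, Yui}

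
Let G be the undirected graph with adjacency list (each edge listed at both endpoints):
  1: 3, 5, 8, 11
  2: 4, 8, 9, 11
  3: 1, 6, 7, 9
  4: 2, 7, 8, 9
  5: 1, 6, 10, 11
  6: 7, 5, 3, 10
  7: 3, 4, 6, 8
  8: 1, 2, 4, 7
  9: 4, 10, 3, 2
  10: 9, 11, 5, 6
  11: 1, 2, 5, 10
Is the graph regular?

Yes

Degrees: 1:4, 2:4, 3:4, 4:4, 5:4, 6:4, 7:4, 8:4, 9:4, 10:4, 11:4
All degrees equal 4; the graph is regular.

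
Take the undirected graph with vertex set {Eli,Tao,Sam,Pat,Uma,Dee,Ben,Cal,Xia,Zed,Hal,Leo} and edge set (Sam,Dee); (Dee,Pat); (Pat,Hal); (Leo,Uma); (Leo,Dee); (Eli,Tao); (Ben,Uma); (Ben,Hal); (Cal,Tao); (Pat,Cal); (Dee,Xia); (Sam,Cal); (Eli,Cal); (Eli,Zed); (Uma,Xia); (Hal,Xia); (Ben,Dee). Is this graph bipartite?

The cycle Tao-Eli-Cal-Tao has length 3, which is odd, so the graph is not bipartite.

No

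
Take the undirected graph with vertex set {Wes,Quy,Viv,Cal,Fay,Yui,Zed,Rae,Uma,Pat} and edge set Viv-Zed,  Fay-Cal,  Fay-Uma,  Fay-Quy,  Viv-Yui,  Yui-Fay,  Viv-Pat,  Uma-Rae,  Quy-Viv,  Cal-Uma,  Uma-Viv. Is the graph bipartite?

No

The cycle Uma-Cal-Fay-Uma has length 3, which is odd, so the graph is not bipartite.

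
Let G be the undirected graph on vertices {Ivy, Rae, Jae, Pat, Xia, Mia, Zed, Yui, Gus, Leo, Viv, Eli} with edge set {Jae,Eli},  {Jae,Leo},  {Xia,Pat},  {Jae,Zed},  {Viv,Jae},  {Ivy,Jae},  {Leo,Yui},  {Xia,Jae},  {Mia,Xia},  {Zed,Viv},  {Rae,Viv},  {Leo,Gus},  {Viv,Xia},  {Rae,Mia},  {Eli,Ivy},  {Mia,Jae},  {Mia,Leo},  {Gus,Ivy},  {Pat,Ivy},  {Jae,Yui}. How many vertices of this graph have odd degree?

Degrees: Ivy:4, Rae:2, Jae:8, Pat:2, Xia:4, Mia:4, Zed:2, Yui:2, Gus:2, Leo:4, Viv:4, Eli:2
Odd-degree vertices: none.

0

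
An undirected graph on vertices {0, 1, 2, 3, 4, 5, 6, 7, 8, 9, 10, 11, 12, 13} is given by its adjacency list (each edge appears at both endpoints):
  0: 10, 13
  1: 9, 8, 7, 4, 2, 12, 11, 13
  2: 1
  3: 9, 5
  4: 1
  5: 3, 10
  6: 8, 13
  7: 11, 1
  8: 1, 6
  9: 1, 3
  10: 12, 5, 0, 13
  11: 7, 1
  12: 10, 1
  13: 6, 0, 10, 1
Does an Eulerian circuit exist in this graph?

No

Degrees: 0:2, 1:8, 2:1, 3:2, 4:1, 5:2, 6:2, 7:2, 8:2, 9:2, 10:4, 11:2, 12:2, 13:4
Vertices with odd degree: 2, 4. An Eulerian circuit requires all degrees even.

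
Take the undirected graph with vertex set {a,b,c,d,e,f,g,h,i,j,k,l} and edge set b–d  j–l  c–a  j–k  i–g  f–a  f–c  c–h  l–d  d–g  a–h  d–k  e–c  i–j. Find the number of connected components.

2

Component: {a, c, e, f, h}
Component: {b, d, g, i, j, k, l}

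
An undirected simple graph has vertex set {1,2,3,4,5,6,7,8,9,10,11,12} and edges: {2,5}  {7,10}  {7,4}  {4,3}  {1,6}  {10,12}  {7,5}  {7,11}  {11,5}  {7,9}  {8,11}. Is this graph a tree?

No

The graph has 12 vertices and 11 edges.
It is not connected, so it is not a tree.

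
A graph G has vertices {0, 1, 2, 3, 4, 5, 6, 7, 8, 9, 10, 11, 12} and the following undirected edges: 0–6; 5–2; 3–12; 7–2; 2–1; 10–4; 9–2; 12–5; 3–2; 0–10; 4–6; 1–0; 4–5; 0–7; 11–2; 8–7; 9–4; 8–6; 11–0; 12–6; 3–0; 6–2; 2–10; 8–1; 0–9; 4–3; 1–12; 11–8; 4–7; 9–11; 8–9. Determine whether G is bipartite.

No

The cycle 2-11-9-2 has length 3, which is odd, so the graph is not bipartite.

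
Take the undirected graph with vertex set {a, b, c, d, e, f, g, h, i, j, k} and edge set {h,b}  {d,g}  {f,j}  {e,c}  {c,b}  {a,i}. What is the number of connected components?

5

Component: {k}
Component: {a, i}
Component: {d, g}
Component: {f, j}
Component: {b, c, e, h}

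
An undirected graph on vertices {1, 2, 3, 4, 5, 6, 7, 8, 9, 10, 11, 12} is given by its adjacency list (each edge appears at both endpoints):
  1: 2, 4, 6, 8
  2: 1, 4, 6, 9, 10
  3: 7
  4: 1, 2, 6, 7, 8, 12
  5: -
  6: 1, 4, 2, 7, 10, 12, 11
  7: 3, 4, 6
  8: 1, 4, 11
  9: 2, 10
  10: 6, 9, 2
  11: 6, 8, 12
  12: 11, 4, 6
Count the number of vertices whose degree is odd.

8

Degrees: 1:4, 2:5, 3:1, 4:6, 5:0, 6:7, 7:3, 8:3, 9:2, 10:3, 11:3, 12:3
Odd-degree vertices: 2, 3, 6, 7, 8, 10, 11, 12.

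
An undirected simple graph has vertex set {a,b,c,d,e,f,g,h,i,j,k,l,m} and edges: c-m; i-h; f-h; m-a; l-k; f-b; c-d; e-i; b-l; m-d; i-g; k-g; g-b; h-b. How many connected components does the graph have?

Component: {j}
Component: {a, c, d, m}
Component: {b, e, f, g, h, i, k, l}

3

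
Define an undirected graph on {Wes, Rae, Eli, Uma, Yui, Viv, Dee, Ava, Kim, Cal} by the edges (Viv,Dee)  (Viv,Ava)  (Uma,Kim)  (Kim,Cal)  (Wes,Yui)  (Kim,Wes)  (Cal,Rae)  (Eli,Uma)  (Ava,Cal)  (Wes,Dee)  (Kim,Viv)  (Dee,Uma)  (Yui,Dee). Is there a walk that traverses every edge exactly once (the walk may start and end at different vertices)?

Degrees: Wes:3, Rae:1, Eli:1, Uma:3, Yui:2, Viv:3, Dee:4, Ava:2, Kim:4, Cal:3
Odd-degree vertices: Wes, Rae, Eli, Uma, Viv, Cal (6 total).
With 6 odd-degree vertices (more than two), no single trail can use every edge.

No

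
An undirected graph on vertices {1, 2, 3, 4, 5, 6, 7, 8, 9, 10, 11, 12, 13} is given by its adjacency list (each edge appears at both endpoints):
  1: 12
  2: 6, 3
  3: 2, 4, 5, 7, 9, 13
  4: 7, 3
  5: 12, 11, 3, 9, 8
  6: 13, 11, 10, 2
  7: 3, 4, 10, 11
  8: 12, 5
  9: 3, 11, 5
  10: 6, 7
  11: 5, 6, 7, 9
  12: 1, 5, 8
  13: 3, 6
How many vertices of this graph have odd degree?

4

Degrees: 1:1, 2:2, 3:6, 4:2, 5:5, 6:4, 7:4, 8:2, 9:3, 10:2, 11:4, 12:3, 13:2
Odd-degree vertices: 1, 5, 9, 12.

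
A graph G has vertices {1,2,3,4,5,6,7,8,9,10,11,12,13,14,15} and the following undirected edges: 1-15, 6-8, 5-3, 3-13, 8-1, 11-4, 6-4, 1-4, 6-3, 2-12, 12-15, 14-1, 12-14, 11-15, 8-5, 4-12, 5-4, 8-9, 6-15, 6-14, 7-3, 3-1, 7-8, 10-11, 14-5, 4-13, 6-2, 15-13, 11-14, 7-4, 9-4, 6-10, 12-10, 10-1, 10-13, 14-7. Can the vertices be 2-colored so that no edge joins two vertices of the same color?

Color {2, 3, 4, 8, 10, 14, 15} black and {1, 5, 6, 7, 9, 11, 12, 13} white. No edge joins two same-colored vertices, so the graph is bipartite.

Yes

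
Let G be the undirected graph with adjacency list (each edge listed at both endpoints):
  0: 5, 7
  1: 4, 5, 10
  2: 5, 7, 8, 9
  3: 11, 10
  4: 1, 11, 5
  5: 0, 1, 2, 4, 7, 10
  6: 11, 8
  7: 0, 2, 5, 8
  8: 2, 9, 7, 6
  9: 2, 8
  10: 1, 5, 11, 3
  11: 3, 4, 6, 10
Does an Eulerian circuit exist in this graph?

No

Degrees: 0:2, 1:3, 2:4, 3:2, 4:3, 5:6, 6:2, 7:4, 8:4, 9:2, 10:4, 11:4
Vertices with odd degree: 1, 4. An Eulerian circuit requires all degrees even.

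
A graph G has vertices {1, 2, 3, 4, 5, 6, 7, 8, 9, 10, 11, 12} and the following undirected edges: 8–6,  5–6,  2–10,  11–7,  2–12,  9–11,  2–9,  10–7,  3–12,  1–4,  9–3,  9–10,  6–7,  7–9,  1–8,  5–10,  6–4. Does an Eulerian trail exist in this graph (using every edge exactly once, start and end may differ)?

Yes

Degrees: 1:2, 2:3, 3:2, 4:2, 5:2, 6:4, 7:4, 8:2, 9:5, 10:4, 11:2, 12:2
Odd-degree vertices: 2, 9 (2 total).
The non-isolated vertices are connected and exactly 2 have odd degree, so an Eulerian trail exists (from 2 to 9).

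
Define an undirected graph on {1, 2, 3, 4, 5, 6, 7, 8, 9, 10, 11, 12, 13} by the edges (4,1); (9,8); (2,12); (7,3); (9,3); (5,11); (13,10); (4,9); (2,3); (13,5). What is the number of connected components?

3

Component: {6}
Component: {5, 10, 11, 13}
Component: {1, 2, 3, 4, 7, 8, 9, 12}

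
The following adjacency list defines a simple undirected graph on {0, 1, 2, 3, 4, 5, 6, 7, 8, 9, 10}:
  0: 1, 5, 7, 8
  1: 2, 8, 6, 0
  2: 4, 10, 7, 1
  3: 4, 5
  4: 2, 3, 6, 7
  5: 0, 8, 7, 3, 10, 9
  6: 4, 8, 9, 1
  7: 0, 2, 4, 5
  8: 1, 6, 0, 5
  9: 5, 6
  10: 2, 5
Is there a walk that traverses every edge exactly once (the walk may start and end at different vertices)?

Degrees: 0:4, 1:4, 2:4, 3:2, 4:4, 5:6, 6:4, 7:4, 8:4, 9:2, 10:2
Odd-degree vertices: none (0 total).
The non-isolated vertices are connected and exactly 0 have odd degree, so an Eulerian trail exists.

Yes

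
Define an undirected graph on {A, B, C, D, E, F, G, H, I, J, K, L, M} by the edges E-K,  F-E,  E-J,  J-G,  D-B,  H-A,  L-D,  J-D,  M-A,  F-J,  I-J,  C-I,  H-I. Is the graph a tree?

No

|V| = 13, |E| = 13.
A tree on 13 vertices has exactly 12 edges; this graph has 13, so it contains a cycle and is not a tree.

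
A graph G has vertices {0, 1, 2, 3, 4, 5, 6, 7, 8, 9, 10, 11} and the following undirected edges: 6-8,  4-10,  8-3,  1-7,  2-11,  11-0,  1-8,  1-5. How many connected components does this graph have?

4

Component: {9}
Component: {4, 10}
Component: {0, 2, 11}
Component: {1, 3, 5, 6, 7, 8}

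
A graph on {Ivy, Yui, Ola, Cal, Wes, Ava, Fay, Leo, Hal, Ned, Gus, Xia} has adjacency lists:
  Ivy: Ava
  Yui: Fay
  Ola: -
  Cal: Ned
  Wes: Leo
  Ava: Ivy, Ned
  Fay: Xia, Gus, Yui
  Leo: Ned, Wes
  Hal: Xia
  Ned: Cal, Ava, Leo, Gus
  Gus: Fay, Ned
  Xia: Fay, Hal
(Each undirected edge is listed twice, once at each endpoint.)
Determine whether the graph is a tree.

No

|V| = 12, |E| = 10.
It splits into 2 components, so it cannot be a tree.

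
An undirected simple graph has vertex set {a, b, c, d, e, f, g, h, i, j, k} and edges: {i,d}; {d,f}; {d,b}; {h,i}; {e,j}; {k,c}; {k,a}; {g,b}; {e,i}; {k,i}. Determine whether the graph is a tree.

|V| = 11, |E| = 10.
It is connected with exactly 10 edges, hence acyclic — it is a tree.

Yes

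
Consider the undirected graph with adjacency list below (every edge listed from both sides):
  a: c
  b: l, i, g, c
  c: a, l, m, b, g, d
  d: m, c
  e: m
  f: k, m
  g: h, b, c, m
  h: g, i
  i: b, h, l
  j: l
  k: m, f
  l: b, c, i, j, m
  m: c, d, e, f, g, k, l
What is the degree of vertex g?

Neighbors of g: b, c, h, m.

4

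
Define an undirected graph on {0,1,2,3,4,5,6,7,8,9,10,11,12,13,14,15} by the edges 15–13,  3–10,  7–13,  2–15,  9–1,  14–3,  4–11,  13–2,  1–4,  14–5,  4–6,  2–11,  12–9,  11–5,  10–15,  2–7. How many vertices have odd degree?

Degrees: 0:0, 1:2, 2:4, 3:2, 4:3, 5:2, 6:1, 7:2, 8:0, 9:2, 10:2, 11:3, 12:1, 13:3, 14:2, 15:3
Odd-degree vertices: 4, 6, 11, 12, 13, 15.

6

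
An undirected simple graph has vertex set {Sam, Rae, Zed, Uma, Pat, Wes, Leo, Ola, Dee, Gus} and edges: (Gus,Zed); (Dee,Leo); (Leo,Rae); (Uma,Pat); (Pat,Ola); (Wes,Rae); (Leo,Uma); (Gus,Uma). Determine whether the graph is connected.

No

Component: {Sam}
Component: {Rae, Zed, Uma, Pat, Wes, Leo, Ola, Dee, Gus}
No edge joins these 2 groups, so the graph is disconnected.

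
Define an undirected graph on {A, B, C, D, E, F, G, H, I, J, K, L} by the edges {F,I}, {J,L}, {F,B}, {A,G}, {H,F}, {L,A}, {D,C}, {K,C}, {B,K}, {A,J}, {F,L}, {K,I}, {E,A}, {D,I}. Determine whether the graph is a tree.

|V| = 12, |E| = 14.
Connected but with 14 > 11 edges, so it has a cycle and is not a tree.

No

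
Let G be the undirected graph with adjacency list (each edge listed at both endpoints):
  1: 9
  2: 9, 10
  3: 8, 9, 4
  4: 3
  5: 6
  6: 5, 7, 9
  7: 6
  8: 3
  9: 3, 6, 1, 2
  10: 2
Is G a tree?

|V| = 10, |E| = 9.
Connected and |E| = |V| - 1, which characterizes a tree.

Yes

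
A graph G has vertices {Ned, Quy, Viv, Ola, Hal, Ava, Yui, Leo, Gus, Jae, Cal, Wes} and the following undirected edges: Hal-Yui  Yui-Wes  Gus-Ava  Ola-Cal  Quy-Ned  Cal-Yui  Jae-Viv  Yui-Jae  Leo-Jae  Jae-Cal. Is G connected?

Component: {Ned, Quy}
Component: {Ava, Gus}
Component: {Viv, Ola, Hal, Yui, Leo, Jae, Cal, Wes}
There are 3 separate components, so the graph is not connected.

No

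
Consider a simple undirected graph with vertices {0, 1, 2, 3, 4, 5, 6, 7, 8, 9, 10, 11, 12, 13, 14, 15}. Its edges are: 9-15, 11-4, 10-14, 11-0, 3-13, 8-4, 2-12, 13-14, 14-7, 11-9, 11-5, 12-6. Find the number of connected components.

4

Component: {1}
Component: {2, 6, 12}
Component: {3, 7, 10, 13, 14}
Component: {0, 4, 5, 8, 9, 11, 15}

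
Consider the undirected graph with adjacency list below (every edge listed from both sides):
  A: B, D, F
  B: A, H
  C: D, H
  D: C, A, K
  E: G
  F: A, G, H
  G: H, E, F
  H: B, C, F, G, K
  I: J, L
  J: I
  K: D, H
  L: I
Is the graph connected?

Component: {I, J, L}
Component: {A, B, C, D, E, F, G, H, K}
No edge joins these 2 groups, so the graph is disconnected.

No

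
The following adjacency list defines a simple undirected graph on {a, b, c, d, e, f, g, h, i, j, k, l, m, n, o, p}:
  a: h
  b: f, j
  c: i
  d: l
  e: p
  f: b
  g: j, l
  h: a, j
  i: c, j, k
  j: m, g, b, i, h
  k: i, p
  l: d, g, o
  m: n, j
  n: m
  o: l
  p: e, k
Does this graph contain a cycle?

The graph has 16 vertices, 15 edges, and 1 connected component.
Since 15 = 16 - 1, the graph is a forest and contains no cycle.

No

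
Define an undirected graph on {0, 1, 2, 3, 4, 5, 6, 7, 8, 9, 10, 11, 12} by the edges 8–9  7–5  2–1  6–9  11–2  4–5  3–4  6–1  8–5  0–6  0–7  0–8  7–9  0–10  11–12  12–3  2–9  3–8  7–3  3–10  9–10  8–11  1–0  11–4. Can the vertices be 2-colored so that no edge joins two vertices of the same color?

No

0-1-2-9-8-0 is an odd cycle (length 5), and a bipartite graph can contain only even cycles.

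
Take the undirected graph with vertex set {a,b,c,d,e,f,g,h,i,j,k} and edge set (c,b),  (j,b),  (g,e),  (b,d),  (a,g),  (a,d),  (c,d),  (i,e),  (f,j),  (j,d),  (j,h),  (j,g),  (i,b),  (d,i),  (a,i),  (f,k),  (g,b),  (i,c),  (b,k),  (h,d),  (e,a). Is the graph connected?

A breadth-first search from a visits a, g, i, d, e, b, j, c, h, k, f — all 11 vertices — so the graph is connected.

Yes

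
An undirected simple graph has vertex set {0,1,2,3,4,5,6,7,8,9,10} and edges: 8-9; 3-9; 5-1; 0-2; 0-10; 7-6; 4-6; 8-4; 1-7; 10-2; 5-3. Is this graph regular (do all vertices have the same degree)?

Degrees: 0:2, 1:2, 2:2, 3:2, 4:2, 5:2, 6:2, 7:2, 8:2, 9:2, 10:2
Every vertex has degree 2, so the graph is 2-regular.

Yes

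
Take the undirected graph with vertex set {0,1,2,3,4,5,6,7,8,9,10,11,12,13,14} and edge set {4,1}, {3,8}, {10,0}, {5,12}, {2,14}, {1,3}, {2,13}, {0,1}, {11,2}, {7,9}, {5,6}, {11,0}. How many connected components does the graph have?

3

Component: {7, 9}
Component: {5, 6, 12}
Component: {0, 1, 2, 3, 4, 8, 10, 11, 13, 14}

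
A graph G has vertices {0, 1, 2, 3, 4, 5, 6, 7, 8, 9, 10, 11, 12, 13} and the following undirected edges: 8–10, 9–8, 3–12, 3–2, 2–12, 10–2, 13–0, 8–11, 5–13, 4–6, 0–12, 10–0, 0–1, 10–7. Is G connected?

Component: {4, 6}
Component: {0, 1, 2, 3, 5, 7, 8, 9, 10, 11, 12, 13}
No edge joins these 2 groups, so the graph is disconnected.

No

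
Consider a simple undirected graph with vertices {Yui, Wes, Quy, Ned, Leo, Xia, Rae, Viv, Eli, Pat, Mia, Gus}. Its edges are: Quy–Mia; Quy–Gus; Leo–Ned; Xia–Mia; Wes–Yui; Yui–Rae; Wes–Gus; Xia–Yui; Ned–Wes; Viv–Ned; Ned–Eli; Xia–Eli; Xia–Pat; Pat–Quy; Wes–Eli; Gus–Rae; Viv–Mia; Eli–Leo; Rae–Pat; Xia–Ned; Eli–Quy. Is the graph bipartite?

Eli-Ned-Xia-Eli is an odd cycle (length 3), and a bipartite graph can contain only even cycles.

No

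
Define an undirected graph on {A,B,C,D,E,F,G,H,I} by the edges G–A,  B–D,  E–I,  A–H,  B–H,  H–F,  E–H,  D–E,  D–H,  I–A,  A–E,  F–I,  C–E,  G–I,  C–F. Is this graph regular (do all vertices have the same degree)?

No

Degrees: A:4, B:2, C:2, D:3, E:5, F:3, G:2, H:5, I:4
Vertex B has degree 2 while E has degree 5, so the graph is not regular.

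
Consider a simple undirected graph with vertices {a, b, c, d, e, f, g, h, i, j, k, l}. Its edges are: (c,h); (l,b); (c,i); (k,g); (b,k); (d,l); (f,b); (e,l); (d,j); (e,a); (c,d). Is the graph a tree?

Yes

The graph has 12 vertices and 11 edges.
Connected and |E| = |V| - 1, which characterizes a tree.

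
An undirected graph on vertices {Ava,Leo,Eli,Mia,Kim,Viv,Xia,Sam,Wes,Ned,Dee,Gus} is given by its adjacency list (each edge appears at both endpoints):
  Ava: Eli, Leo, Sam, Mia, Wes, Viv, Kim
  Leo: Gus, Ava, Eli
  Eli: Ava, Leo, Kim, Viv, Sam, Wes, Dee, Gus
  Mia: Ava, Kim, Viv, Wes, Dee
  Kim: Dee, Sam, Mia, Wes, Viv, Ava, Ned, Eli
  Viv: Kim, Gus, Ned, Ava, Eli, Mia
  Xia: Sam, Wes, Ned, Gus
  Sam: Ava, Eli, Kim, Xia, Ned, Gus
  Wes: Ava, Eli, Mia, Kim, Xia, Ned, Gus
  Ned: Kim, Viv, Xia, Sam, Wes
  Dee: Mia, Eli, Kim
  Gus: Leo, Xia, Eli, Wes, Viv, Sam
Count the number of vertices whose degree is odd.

6

Degrees: Ava:7, Leo:3, Eli:8, Mia:5, Kim:8, Viv:6, Xia:4, Sam:6, Wes:7, Ned:5, Dee:3, Gus:6
Odd-degree vertices: Ava, Leo, Mia, Wes, Ned, Dee.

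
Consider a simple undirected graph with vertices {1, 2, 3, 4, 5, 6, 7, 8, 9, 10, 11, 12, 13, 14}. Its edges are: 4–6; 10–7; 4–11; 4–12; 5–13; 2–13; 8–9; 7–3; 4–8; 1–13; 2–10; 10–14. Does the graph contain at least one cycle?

The graph has 14 vertices, 12 edges, and 2 connected components.
A forest on 14 vertices with 2 components has exactly 12 edges, which matches — so no cycle.

No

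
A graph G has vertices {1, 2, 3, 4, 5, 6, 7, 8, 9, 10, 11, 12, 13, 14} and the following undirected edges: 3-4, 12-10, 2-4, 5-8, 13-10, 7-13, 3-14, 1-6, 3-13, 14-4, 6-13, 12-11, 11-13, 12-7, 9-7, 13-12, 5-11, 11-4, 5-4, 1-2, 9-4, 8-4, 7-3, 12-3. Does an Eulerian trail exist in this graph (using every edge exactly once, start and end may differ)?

No

Degrees: 1:2, 2:2, 3:5, 4:7, 5:3, 6:2, 7:4, 8:2, 9:2, 10:2, 11:4, 12:5, 13:6, 14:2
Odd-degree vertices: 3, 4, 5, 12 (4 total).
With 4 odd-degree vertices (more than two), no single trail can use every edge.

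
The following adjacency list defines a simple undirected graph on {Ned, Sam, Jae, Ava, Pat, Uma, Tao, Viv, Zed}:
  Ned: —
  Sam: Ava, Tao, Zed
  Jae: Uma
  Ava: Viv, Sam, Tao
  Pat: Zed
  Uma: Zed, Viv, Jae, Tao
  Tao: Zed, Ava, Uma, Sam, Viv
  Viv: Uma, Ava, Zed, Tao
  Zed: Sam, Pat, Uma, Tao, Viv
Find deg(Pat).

1

Neighbors of Pat: Zed.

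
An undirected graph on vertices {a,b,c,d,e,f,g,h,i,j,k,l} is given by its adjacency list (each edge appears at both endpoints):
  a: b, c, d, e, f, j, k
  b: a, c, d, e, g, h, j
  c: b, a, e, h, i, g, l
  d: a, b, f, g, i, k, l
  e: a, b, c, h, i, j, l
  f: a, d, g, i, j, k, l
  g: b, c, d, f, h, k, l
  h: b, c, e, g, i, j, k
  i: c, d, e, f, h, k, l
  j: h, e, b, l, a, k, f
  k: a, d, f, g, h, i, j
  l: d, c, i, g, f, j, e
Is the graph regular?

Yes

Degrees: a:7, b:7, c:7, d:7, e:7, f:7, g:7, h:7, i:7, j:7, k:7, l:7
Every vertex has degree 7, so the graph is 7-regular.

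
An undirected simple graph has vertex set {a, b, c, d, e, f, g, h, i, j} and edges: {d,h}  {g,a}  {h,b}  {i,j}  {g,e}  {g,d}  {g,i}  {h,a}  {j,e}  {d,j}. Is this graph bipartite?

Color {c, f, g, h, j} black and {a, b, d, e, i} white. No edge joins two same-colored vertices, so the graph is bipartite.

Yes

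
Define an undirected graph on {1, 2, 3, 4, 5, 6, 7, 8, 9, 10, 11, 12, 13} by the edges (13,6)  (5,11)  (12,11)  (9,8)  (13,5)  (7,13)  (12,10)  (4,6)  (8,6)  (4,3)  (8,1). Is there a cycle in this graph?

No

|V| = 13, |E| = 11, number of components = 2.
A forest on 13 vertices with 2 components has exactly 11 edges, which matches — so no cycle.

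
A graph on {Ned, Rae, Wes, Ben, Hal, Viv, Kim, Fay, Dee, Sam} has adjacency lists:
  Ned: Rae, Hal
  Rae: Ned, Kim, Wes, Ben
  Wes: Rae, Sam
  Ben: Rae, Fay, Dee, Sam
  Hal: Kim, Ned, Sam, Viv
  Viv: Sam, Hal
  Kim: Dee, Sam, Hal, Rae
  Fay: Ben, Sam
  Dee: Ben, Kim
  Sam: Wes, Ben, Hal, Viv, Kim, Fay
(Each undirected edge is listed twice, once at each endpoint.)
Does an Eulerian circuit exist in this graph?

Degrees: Ned:2, Rae:4, Wes:2, Ben:4, Hal:4, Viv:2, Kim:4, Fay:2, Dee:2, Sam:6
Every vertex has even degree and the edges form a single connected piece, so an Eulerian circuit exists.

Yes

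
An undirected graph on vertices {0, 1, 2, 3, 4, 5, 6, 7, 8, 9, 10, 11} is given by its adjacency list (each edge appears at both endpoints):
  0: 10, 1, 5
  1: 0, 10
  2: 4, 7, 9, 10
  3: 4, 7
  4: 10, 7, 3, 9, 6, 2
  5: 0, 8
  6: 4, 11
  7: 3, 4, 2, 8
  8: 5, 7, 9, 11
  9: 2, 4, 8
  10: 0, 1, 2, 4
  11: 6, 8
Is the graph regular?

Degrees: 0:3, 1:2, 2:4, 3:2, 4:6, 5:2, 6:2, 7:4, 8:4, 9:3, 10:4, 11:2
Vertex 1 has degree 2 while 4 has degree 6, so the graph is not regular.

No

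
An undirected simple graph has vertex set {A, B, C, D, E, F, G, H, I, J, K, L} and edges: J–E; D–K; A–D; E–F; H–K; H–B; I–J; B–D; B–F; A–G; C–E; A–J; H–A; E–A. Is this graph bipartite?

A-J-E-A is an odd cycle (length 3), and a bipartite graph can contain only even cycles.

No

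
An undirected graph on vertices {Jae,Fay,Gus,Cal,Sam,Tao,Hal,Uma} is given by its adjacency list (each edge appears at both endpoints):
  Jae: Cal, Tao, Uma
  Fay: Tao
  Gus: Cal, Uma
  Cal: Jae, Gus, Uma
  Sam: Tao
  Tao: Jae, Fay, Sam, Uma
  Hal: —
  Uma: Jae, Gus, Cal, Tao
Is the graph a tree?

No

|V| = 8, |E| = 9.
It is not connected, so it is not a tree.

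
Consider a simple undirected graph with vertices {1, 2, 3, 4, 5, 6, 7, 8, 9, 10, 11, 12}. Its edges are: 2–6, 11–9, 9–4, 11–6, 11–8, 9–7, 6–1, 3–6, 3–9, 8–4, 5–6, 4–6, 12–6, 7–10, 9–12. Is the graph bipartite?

Yes

Color {6, 8, 9, 10} black and {1, 2, 3, 4, 5, 7, 11, 12} white. No edge joins two same-colored vertices, so the graph is bipartite.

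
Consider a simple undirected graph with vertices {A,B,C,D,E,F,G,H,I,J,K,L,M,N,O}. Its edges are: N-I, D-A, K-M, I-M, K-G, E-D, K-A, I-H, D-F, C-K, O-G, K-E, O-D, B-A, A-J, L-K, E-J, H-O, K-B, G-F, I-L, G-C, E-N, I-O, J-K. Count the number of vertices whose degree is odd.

Degrees: A:4, B:2, C:2, D:4, E:4, F:2, G:4, H:2, I:5, J:3, K:8, L:2, M:2, N:2, O:4
Odd-degree vertices: I, J.

2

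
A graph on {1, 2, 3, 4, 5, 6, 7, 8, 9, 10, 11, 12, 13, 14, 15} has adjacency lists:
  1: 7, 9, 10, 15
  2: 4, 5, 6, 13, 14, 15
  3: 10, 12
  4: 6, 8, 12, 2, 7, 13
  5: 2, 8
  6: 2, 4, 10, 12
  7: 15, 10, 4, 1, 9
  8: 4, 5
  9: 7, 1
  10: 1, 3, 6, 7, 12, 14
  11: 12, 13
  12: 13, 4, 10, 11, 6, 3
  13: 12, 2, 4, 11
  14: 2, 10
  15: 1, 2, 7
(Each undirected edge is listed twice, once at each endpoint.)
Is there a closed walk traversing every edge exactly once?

No

Degrees: 1:4, 2:6, 3:2, 4:6, 5:2, 6:4, 7:5, 8:2, 9:2, 10:6, 11:2, 12:6, 13:4, 14:2, 15:3
7, 15 have odd degree; an Eulerian circuit needs every degree to be even, so none exists.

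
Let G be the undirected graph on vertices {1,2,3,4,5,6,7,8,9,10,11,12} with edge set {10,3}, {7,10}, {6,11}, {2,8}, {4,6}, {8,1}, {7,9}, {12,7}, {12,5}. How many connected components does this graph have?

Component: {1, 2, 8}
Component: {4, 6, 11}
Component: {3, 5, 7, 9, 10, 12}

3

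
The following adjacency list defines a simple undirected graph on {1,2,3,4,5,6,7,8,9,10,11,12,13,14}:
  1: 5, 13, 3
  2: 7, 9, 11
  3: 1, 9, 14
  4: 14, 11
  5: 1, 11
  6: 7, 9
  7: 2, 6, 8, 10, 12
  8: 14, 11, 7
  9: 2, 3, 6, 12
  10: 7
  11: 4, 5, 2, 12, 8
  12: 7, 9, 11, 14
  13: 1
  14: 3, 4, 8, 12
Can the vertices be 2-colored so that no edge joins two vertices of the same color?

Yes

A valid 2-coloring puts {2, 3, 4, 5, 6, 8, 10, 12, 13} on one side and {1, 7, 9, 11, 14} on the other; every edge crosses between the two sides.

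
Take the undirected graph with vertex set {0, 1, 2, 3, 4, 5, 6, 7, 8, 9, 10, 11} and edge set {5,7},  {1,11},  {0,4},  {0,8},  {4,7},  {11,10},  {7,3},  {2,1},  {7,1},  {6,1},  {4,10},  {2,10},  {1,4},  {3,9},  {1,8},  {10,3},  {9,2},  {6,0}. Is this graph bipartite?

1-7-3-10-11-1 is an odd cycle (length 5), and a bipartite graph can contain only even cycles.

No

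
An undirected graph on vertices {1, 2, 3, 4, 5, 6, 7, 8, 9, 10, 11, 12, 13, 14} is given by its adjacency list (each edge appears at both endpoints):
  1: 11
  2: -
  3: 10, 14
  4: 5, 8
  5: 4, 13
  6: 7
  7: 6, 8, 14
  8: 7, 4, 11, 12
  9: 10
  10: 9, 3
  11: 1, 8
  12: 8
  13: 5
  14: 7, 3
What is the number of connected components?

2

Component: {2}
Component: {1, 3, 4, 5, 6, 7, 8, 9, 10, 11, 12, 13, 14}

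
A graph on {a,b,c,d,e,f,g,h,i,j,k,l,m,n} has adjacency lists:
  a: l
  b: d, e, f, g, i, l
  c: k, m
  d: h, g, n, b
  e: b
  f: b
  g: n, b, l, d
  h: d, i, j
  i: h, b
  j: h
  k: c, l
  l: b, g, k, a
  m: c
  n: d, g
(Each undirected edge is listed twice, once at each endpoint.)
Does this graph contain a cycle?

The graph has 14 vertices, 17 edges, and 1 connected component.
One cycle is g-d-h-i-b-g.

Yes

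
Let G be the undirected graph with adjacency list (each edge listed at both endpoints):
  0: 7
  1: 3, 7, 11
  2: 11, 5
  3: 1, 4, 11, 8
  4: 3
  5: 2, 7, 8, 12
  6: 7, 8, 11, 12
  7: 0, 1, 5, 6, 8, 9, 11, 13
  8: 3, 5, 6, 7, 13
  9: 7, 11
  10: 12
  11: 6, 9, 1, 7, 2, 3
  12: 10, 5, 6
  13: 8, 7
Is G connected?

Starting from 0 and exploring outward reaches every vertex (0, 7, 9, 11, 13, 5, 8, 1, 6, 3, 2, 12, 4, 10); the graph is connected.

Yes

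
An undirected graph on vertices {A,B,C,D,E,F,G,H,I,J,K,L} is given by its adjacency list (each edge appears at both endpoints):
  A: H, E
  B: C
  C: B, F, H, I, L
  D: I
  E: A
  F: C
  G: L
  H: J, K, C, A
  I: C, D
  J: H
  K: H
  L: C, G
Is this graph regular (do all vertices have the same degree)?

Degrees: A:2, B:1, C:5, D:1, E:1, F:1, G:1, H:4, I:2, J:1, K:1, L:2
Degrees are not all equal (e.g. deg(B)=1 but deg(C)=5); not regular.

No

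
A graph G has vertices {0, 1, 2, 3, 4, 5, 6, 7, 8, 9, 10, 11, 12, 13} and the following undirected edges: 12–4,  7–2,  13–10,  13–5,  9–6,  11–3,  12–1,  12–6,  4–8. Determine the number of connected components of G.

5

Component: {0}
Component: {2, 7}
Component: {3, 11}
Component: {5, 10, 13}
Component: {1, 4, 6, 8, 9, 12}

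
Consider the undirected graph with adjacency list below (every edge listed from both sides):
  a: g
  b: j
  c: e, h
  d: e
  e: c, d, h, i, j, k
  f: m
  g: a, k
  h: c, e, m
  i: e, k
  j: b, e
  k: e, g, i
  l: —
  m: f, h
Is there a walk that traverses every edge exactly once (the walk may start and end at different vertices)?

No

Degrees: a:1, b:1, c:2, d:1, e:6, f:1, g:2, h:3, i:2, j:2, k:3, l:0, m:2
Odd-degree vertices: a, b, d, f, h, k (6 total).
With 6 odd-degree vertices (more than two), no single trail can use every edge.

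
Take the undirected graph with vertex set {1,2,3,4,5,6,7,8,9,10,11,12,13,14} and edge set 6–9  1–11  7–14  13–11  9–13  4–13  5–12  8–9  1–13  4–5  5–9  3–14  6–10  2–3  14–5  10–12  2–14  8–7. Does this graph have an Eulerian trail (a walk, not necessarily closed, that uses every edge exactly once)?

Degrees: 1:2, 2:2, 3:2, 4:2, 5:4, 6:2, 7:2, 8:2, 9:4, 10:2, 11:2, 12:2, 13:4, 14:4
Odd-degree vertices: none (0 total).
The non-isolated vertices are connected and exactly 0 have odd degree, so an Eulerian trail exists.

Yes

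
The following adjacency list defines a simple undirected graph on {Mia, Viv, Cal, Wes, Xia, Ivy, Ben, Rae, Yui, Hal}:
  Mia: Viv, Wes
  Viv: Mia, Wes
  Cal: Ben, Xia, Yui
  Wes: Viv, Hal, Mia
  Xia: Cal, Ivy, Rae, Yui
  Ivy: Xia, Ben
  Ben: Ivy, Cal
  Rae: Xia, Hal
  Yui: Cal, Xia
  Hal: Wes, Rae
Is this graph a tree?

The graph has 10 vertices and 12 edges.
Connected but with 12 > 9 edges, so it has a cycle and is not a tree.

No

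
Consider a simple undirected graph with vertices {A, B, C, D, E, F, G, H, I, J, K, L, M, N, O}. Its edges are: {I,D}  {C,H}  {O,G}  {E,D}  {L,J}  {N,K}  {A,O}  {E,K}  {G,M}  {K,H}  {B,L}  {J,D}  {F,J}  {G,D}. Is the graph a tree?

Yes

The graph has 15 vertices and 14 edges.
Connected and |E| = |V| - 1, which characterizes a tree.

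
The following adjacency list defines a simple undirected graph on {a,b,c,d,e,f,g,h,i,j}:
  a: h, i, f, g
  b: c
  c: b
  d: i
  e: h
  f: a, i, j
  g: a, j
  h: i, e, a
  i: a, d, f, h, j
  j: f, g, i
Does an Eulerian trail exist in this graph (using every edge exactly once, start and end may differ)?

No

Degrees: a:4, b:1, c:1, d:1, e:1, f:3, g:2, h:3, i:5, j:3
Odd-degree vertices: b, c, d, e, f, h, i, j (8 total).
An Eulerian trail requires 0 or 2 odd-degree vertices; here there are 8.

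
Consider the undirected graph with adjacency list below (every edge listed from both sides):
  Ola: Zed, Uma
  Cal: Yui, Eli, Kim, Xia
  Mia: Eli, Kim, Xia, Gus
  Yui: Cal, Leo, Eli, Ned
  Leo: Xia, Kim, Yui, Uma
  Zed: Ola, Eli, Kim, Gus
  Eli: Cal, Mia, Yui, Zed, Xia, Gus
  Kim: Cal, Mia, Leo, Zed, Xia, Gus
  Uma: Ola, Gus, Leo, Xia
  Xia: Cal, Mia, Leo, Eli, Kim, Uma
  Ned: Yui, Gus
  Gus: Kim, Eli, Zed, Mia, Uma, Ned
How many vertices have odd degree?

0

Degrees: Ola:2, Cal:4, Mia:4, Yui:4, Leo:4, Zed:4, Eli:6, Kim:6, Uma:4, Xia:6, Ned:2, Gus:6
Odd-degree vertices: none.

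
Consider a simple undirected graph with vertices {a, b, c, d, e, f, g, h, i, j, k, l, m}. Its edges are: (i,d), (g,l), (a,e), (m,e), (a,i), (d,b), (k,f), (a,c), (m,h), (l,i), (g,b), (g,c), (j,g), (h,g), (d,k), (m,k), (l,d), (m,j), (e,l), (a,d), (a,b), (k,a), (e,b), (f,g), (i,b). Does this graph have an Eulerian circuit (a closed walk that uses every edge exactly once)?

No

Degrees: a:6, b:5, c:2, d:5, e:4, f:2, g:6, h:2, i:4, j:2, k:4, l:4, m:4
b, d have odd degree; an Eulerian circuit needs every degree to be even, so none exists.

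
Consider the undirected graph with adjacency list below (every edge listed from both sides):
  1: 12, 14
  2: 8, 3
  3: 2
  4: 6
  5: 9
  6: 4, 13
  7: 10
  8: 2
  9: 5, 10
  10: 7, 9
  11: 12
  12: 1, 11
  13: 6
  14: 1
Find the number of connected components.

4

Component: {2, 3, 8}
Component: {4, 6, 13}
Component: {1, 11, 12, 14}
Component: {5, 7, 9, 10}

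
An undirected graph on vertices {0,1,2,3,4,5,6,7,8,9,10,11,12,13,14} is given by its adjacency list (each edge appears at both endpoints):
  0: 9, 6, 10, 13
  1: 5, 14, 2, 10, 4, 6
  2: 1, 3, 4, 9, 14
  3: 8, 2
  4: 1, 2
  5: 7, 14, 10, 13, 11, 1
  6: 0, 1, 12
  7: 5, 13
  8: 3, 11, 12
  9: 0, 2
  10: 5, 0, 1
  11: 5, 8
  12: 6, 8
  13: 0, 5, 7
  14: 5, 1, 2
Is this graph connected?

Yes

A breadth-first search from 0 visits 0, 10, 9, 6, 13, 5, 1, 2, 12, 7, 11, 14, 4, 3, 8 — all 15 vertices — so the graph is connected.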